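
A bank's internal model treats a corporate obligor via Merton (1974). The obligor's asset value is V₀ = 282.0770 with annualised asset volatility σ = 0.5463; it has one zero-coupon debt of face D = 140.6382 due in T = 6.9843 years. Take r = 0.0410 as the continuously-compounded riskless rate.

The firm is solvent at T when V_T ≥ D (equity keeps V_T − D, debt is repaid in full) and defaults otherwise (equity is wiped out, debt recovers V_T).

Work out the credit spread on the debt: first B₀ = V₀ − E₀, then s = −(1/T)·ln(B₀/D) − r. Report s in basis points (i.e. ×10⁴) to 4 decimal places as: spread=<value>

Equity is a call on the firm's assets struck at D = 140.6382:
d₁ = [ln(V₀/D) + (r + σ²/2)T] / (σ√T)
   = [ln(282.0770/140.6382) + (0.0410 + 0.5·0.5463²)·6.9843] / (0.5463·√6.9843)
   = [0.695989 + 1.328566] / 1.443752 = 1.402288
d₂ = d₁ − σ√T = 1.402288 − 1.443752 = -0.041464
N(d₁) = 0.919585,  N(d₂) = 0.483463,  e^(−rT) = 0.750995
E₀ = V₀·N(d₁) − D·e^(−rT)·N(d₂)
   = 282.0770·0.919585 − 140.6382·0.750995·0.483463 = 208.331212
B₀ = V₀ − E₀ = 282.0770 − 208.331212 = 73.745788
spread = −(1/T)·ln(B₀/D) − r = −(1/6.9843)·ln(73.745788/140.6382) − 0.0410 = 0.05143113
in basis points: 0.05143113 × 10⁴ = 514.3113 bp

spread=514.3113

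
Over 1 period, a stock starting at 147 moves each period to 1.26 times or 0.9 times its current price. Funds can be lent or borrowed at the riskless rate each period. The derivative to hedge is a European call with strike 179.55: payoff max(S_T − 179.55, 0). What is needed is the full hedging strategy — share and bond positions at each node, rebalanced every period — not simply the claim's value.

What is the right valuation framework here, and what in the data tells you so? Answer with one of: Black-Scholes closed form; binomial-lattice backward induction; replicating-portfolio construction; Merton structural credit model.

framework: replicating-portfolio construction

Key observation: the deliverable is the dynamic trading strategy on the 1-step tree (spot 147, moves 1.26 and 0.9), so the valuation must go through the node-by-node replicating-portfolio solve.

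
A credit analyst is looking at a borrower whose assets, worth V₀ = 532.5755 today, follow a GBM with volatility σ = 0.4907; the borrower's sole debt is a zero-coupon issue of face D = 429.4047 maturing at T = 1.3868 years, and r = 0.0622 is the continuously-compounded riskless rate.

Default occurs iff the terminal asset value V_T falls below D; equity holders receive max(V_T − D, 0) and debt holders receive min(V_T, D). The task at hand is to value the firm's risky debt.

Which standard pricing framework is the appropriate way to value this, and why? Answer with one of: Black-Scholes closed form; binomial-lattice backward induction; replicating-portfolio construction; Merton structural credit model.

framework: Merton structural credit model

Key observation: a levered firm with one bullet debt due at 1.3868 years is the canonical structural-credit setup: equity is a call on the firm's assets struck at the face value.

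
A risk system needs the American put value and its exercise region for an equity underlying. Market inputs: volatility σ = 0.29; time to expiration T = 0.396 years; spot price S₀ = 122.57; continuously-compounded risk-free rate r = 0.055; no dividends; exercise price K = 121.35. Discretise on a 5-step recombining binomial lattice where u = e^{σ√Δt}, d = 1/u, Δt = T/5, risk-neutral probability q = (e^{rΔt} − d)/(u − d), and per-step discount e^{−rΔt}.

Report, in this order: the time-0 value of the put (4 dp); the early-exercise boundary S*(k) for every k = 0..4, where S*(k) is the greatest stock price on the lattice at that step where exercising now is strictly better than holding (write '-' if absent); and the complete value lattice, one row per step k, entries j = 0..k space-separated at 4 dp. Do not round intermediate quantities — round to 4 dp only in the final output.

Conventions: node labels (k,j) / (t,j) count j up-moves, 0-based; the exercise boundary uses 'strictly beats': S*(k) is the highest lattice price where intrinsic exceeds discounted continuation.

price = 7.6309
boundary = - - - 95.9515 104.1108
tree:
7.6309
11.8804 3.5534
17.8034 6.2078 0.9959
25.3985 10.5516 2.0261 0.0000
32.9184 17.2392 4.1220 0.0000 0.0000
39.8489 25.3985 8.3860 0.0000 0.0000 0.0000

params: Δt=0.07920 u=1.08504 d=0.92163 q=0.50632 e^(-rΔt)=0.99565
t_5 payoffs: 39.8489 25.3985 8.3860 0.0000 0.0000 0.0000
t_4: node(4,0) S=88.4316 payoff=32.9184 vs cont=32.3910 → 32.9184 [stop]  node(4,1) S=104.1108 payoff=17.2392 vs cont=16.7117 → 17.2392 [stop]  node(4,2) S=122.5700 payoff=0.0000 vs cont=4.1220 → 4.1220 [wait]  node(4,3) S=144.3021 payoff=0.0000 vs cont=0.0000 → 0.0000 [wait]  node(4,4) S=169.8873 payoff=0.0000 vs cont=0.0000 → 0.0000 [wait]  ⇒ S*(4)=104.1108
t_3: node(3,0) S=95.9515 payoff=25.3985 vs cont=24.8711 → 25.3985 [stop]  node(3,1) S=112.9640 payoff=8.3860 vs cont=10.5516 → 10.5516 [wait]  node(3,2) S=132.9929 payoff=0.0000 vs cont=2.0261 → 2.0261 [wait]  node(3,3) S=156.5729 payoff=0.0000 vs cont=0.0000 → 0.0000 [wait]  ⇒ S*(3)=95.9515
t_2: node(2,0) S=104.1108 payoff=17.2392 vs cont=17.8034 → 17.8034 [wait]  node(2,1) S=122.5700 payoff=0.0000 vs cont=6.2078 → 6.2078 [wait]  node(2,2) S=144.3021 payoff=0.0000 vs cont=0.9959 → 0.9959 [wait]  ⇒ S*(2)=-
t_1: node(1,0) S=112.9640 payoff=8.3860 vs cont=11.8804 → 11.8804 [wait]  node(1,1) S=132.9929 payoff=0.0000 vs cont=3.5534 → 3.5534 [wait]  ⇒ S*(1)=-
t_0: node(0,0) S=122.5700 payoff=0.0000 vs cont=7.6309 → 7.6309 [wait]  ⇒ S*(0)=-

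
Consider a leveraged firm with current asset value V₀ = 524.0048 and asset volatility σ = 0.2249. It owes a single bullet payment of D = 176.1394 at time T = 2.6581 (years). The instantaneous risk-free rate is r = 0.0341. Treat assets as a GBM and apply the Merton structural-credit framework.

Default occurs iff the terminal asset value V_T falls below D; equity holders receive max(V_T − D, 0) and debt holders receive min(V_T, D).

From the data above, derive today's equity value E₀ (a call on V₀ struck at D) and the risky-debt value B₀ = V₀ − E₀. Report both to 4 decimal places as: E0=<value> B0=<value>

E0=363.1467 B0=160.8581

Apply the equity-as-call identities (strike 176.1394, horizon 2.6581 years):
d₁ = [ln(V₀/D) + (r + σ²/2)T] / (σ√T)
   = [ln(524.0048/176.1394) + (0.0341 + 0.5·0.2249²)·2.6581] / (0.2249·√2.6581)
   = [1.090225 + 0.157865] / 0.366670 = 3.403852
d₂ = d₁ − σ√T = 3.403852 − 0.366670 = 3.037182
N(d₁) = 0.999668,  N(d₂) = 0.998806,  e^(−rT) = 0.913345
E₀ = V₀·N(d₁) − D·e^(−rT)·N(d₂)
   = 524.0048·0.999668 − 176.1394·0.913345·0.998806 = 363.146703
B₀ = V₀ − E₀ = 524.0048 − 363.146703 = 160.858097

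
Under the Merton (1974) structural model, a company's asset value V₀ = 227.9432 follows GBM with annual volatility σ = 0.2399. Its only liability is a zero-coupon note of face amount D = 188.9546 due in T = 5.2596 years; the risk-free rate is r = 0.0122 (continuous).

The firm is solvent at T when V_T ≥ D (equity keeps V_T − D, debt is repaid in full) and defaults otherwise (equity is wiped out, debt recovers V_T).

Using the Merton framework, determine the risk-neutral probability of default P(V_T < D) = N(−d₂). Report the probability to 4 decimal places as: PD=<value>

Work the structural quantities from V₀ = 227.9432 against face 188.9546:
d₁ = [ln(V₀/D) + (r + σ²/2)T] / (σ√T)
   = [ln(227.9432/188.9546) + (0.0122 + 0.5·0.2399²)·5.2596] / (0.2399·√5.2596)
   = [0.187590 + 0.215517] / 0.550182 = 0.732679
d₂ = d₁ − σ√T = 0.732679 − 0.550182 = 0.182497
risk-neutral PD = N(−d₂) = N(-0.182497) = 0.427596

PD=0.4276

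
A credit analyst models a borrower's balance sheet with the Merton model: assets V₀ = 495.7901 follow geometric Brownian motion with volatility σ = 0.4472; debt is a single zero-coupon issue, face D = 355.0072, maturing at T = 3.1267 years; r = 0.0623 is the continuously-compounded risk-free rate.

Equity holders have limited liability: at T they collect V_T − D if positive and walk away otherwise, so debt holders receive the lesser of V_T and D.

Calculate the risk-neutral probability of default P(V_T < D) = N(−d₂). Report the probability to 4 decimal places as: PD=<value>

Apply the equity-as-call identities (strike 355.0072, horizon 3.1267 years):
d₁ = [ln(V₀/D) + (r + σ²/2)T] / (σ√T)
   = [ln(495.7901/355.0072) + (0.0623 + 0.5·0.4472²)·3.1267] / (0.4472·√3.1267)
   = [0.334015 + 0.507444] / 0.790760 = 1.064114
d₂ = d₁ − σ√T = 1.064114 − 0.790760 = 0.273353
risk-neutral PD = N(−d₂) = N(-0.273353) = 0.392291

PD=0.3923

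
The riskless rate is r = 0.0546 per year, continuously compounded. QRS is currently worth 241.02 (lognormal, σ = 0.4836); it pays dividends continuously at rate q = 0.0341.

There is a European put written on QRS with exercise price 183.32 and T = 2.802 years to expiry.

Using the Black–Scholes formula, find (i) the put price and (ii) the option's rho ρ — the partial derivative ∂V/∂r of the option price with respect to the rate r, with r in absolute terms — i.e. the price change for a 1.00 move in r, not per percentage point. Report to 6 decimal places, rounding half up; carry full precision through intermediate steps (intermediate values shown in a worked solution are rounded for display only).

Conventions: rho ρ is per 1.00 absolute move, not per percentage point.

σ√T = 0.4836·√2.802 = 0.809507
d₁ = (ln(S/K) + (r−q+σ²/2)T) / (σ√T) = (ln(241.02/183.32) + (0.0546−0.0341+0.4836²/2)·2.802) / 0.809507 = (0.273647 + 0.385091) / 0.809507 = 0.813753
d₂ = d₁ − σ√T = 0.813753 − 0.809507 = 0.004246
e^{−rT} = 0.858139
e^{−qT} = 0.908875
N(−d₁) = 0.207893,  N(−d₂) = 0.498306
Put price V = K·e^{−rT}·N(−d₂) − S·e^{−qT}·N(−d₁) = 78.390539 − 45.540479 = 32.850059
ρ = −K·T·e^{−rT}·N(−d₂) = -219.650289

price = 32.850059
ρ = -219.650289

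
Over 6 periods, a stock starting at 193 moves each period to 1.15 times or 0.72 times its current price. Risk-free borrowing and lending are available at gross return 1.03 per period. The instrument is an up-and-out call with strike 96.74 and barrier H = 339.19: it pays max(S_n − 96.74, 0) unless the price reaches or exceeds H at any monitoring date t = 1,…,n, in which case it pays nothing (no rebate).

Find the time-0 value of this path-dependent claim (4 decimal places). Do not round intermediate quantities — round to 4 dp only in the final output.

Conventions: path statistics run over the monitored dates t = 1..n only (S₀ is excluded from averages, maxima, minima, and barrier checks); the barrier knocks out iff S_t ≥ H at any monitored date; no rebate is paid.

price = 64.0199

Under the martingale measure an up-move has probability p* = 0.7209; value the claim as the probability-weighted average of per-path payoffs, discounted 6 periods at R = 1.03.
Enumerate all 2^6 = 64 price paths (U = up ×1.15, D = down ×0.72); each path with k up-moves has probability p*^k·(1−p*)^(6−k).
DDDDDD: M=138.9600, payoff=0.0000, prob=0.000472
UDDDDD: M=221.9500, payoff=0.0000, prob=0.001220
DUDDDD: M=159.8040, payoff=0.0000, prob=0.001220
UUDDDD: M=255.2425, payoff=0.0000, prob=0.003152
DDUDDD: M=138.9600, payoff=0.0000, prob=0.001220
UDUDDD: M=221.9500, payoff=0.0000, prob=0.003152
DUUDDD: M=183.7746, payoff=0.0000, prob=0.003152
UUUDDD: M=293.5289, payoff=12.8191, prob=0.008144
DDDUDD: M=138.9600, payoff=0.0000, prob=0.001220
UDDUDD: M=221.9500, payoff=0.0000, prob=0.003152
DUDUDD: M=159.8040, payoff=0.0000, prob=0.003152
UUDUDD: M=255.2425, payoff=12.8191, prob=0.008144
DDUUDD: M=138.9600, payoff=0.0000, prob=0.003152
UDUUDD: M=221.9500, payoff=12.8191, prob=0.008144
DUUUDD: M=211.3408, payoff=12.8191, prob=0.008144
UUUUDD: M=337.5582, payoff=78.2502, prob=0.021038
DDDDUD: M=138.9600, payoff=0.0000, prob=0.001220
UDDDUD: M=221.9500, payoff=0.0000, prob=0.003152
DUDDUD: M=159.8040, payoff=0.0000, prob=0.003152
UUDDUD: M=255.2425, payoff=12.8191, prob=0.008144
DDUDUD: M=138.9600, payoff=0.0000, prob=0.003152
UDUDUD: M=221.9500, payoff=12.8191, prob=0.008144
DUUDUD: M=183.7746, payoff=12.8191, prob=0.008144
UUUDUD: M=293.5289, payoff=78.2502, prob=0.021038
DDDUUD: M=138.9600, payoff=0.0000, prob=0.003152
UDDUUD: M=221.9500, payoff=12.8191, prob=0.008144
DUDUUD: M=159.8040, payoff=12.8191, prob=0.008144
UUDUUD: M=255.2425, payoff=78.2502, prob=0.021038
DDUUUD: M=152.1654, payoff=12.8191, prob=0.008144
UDUUUD: M=243.0419, payoff=78.2502, prob=0.021038
DUUUUD: M=243.0419, payoff=78.2502, prob=0.021038
UUUUUD: M=388.1919, payoff=0.0000, prob=0.054347
DDDDDU: M=138.9600, payoff=0.0000, prob=0.001220
UDDDDU: M=221.9500, payoff=0.0000, prob=0.003152
DUDDDU: M=159.8040, payoff=0.0000, prob=0.003152
UUDDDU: M=255.2425, payoff=12.8191, prob=0.008144
DDUDDU: M=138.9600, payoff=0.0000, prob=0.003152
UDUDDU: M=221.9500, payoff=12.8191, prob=0.008144
DUUDDU: M=183.7746, payoff=12.8191, prob=0.008144
UUUDDU: M=293.5289, payoff=78.2502, prob=0.021038
DDDUDU: M=138.9600, payoff=0.0000, prob=0.003152
UDDUDU: M=221.9500, payoff=12.8191, prob=0.008144
DUDUDU: M=159.8040, payoff=12.8191, prob=0.008144
UUDUDU: M=255.2425, payoff=78.2502, prob=0.021038
DDUUDU: M=138.9600, payoff=12.8191, prob=0.008144
UDUUDU: M=221.9500, payoff=78.2502, prob=0.021038
DUUUDU: M=211.3408, payoff=78.2502, prob=0.021038
UUUUDU: M=337.5582, payoff=182.7582, prob=0.054347
DDDDUU: M=138.9600, payoff=0.0000, prob=0.003152
UDDDUU: M=221.9500, payoff=12.8191, prob=0.008144
DUDDUU: M=159.8040, payoff=12.8191, prob=0.008144
UUDDUU: M=255.2425, payoff=78.2502, prob=0.021038
DDUDUU: M=138.9600, payoff=12.8191, prob=0.008144
UDUDUU: M=221.9500, payoff=78.2502, prob=0.021038
DUUDUU: M=183.7746, payoff=78.2502, prob=0.021038
UUUDUU: M=293.5289, payoff=182.7582, prob=0.054347
DDDUUU: M=138.9600, payoff=12.8191, prob=0.008144
UDDUUU: M=221.9500, payoff=78.2502, prob=0.021038
DUDUUU: M=174.9902, payoff=78.2502, prob=0.021038
UUDUUU: M=279.4982, payoff=182.7582, prob=0.054347
DDUUUU: M=174.9902, payoff=78.2502, prob=0.021038
UDUUUU: M=279.4982, payoff=182.7582, prob=0.054347
DUUUUU: M=279.4982, payoff=182.7582, prob=0.054347
UUUUUU: M=446.4207, payoff=0.0000, prob=0.140398
Price = Σ prob·payoff / R^6 = 76.443133 / 1.194052 = 64.0199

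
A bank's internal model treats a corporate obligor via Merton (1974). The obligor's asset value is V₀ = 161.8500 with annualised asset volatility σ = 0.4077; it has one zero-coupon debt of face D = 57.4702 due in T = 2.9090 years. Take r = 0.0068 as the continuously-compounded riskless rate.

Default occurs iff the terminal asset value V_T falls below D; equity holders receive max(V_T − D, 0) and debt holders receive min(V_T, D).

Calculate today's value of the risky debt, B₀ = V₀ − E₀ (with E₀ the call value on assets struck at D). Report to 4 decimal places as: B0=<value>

B0=54.5547

Work the structural quantities from V₀ = 161.8500 against face 57.4702:
d₁ = [ln(V₀/D) + (r + σ²/2)T] / (σ√T)
   = [ln(161.8500/57.4702) + (0.0068 + 0.5·0.4077²)·2.9090] / (0.4077·√2.9090)
   = [1.035403 + 0.261547] / 0.695365 = 1.865138
d₂ = d₁ − σ√T = 1.865138 − 0.695365 = 1.169773
N(d₁) = 0.968919,  N(d₂) = 0.878954,  e^(−rT) = 0.980413
E₀ = V₀·N(d₁) − D·e^(−rT)·N(d₂)
   = 161.8500·0.968919 − 57.4702·0.980413·0.878954 = 107.295280
B₀ = V₀ − E₀ = 161.8500 − 107.295280 = 54.554720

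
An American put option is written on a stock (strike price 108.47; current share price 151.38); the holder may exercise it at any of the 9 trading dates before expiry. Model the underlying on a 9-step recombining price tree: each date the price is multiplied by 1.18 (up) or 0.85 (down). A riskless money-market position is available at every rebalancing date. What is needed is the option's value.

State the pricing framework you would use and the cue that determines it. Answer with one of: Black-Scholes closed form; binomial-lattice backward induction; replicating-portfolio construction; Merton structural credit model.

framework: binomial-lattice backward induction

Key observation: the exercise right at every one of the 9 steps is what matters: each node needs max(108.47 − S, continuation), which only the stepwise tree valuation starting from spot 151.38 delivers.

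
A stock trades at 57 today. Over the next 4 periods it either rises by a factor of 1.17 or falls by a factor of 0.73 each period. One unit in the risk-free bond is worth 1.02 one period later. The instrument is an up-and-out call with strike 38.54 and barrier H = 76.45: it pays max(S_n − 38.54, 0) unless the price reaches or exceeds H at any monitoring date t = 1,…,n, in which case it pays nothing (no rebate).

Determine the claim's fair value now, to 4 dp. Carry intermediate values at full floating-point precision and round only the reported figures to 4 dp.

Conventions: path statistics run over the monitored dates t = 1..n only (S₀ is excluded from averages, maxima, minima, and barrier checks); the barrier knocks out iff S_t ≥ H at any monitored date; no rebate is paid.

price = 5.7774

With p* = (R−d)/(u−d) = 0.6591, sum probability × payoff across the paths and divide by R^4.
Enumerate all 2^4 = 16 price paths (U = up ×1.17, D = down ×0.73); each path with k up-moves has probability p*^k·(1−p*)^(4−k).
DDDD: M=41.6100, payoff=0.0000, prob=0.013507
UDDD: M=66.6900, payoff=0.0000, prob=0.026113
DUDD: M=48.6837, payoff=0.0000, prob=0.026113
UUDD: M=78.0273, payoff=0.0000, prob=0.050486
DDUD: M=41.6100, payoff=0.0000, prob=0.026113
UDUD: M=66.6900, payoff=3.0407, prob=0.050486
DUUD: M=56.9599, payoff=3.0407, prob=0.050486
UUUD: M=91.2919, payoff=0.0000, prob=0.097606
DDDU: M=41.6100, payoff=0.0000, prob=0.026113
UDDU: M=66.6900, payoff=3.0407, prob=0.050486
DUDU: M=48.6837, payoff=3.0407, prob=0.050486
UUDU: M=78.0273, payoff=0.0000, prob=0.097606
DDUU: M=41.6100, payoff=3.0407, prob=0.050486
UDUU: M=66.6900, payoff=28.1031, prob=0.097606
DUUU: M=66.6431, payoff=28.1031, prob=0.097606
UUUU: M=106.8116, payoff=0.0000, prob=0.188704
Price = Σ prob·payoff / R^4 = 6.253611 / 1.082432 = 5.7774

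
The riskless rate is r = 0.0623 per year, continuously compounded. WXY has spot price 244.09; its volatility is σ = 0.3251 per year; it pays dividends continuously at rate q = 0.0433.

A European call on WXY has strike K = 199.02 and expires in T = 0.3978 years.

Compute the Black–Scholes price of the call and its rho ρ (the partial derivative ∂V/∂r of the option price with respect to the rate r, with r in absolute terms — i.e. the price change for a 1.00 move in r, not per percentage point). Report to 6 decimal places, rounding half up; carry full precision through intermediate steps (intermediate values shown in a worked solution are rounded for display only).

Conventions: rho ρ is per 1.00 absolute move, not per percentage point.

price = 49.226702
ρ = 63.622684

σ√T = 0.3251·√0.3978 = 0.205045
d₁ = (ln(S/K) + (r−q+σ²/2)T) / (σ√T) = (ln(244.09/199.02) + (0.0623−0.0433+0.3251²/2)·0.3978) / 0.205045 = (0.204132 + 0.028580) / 0.205045 = 1.134929
d₂ = d₁ − σ√T = 1.134929 − 0.205045 = 0.929884
e^{−rT} = 0.975522
e^{−qT} = 0.982923
N(d₁) = 0.871797,  N(d₂) = 0.823784
Call price V = S·e^{−qT}·N(d₁) − K·e^{−rT}·N(d₂) = 209.163062 − 159.936360 = 49.226702
ρ = K·T·e^{−rT}·N(d₂) = 63.622684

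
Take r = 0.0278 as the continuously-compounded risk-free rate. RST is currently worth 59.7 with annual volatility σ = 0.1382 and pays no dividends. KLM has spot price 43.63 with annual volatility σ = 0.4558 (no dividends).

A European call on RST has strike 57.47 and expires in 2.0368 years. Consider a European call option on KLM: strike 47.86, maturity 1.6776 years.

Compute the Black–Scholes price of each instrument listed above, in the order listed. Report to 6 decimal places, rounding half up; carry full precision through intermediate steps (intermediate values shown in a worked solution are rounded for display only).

[RST call K=57.47]
σ√T = 0.1382·√2.0368 = 0.197234
d₁ = (ln(S/K) + (r+σ²/2)T) / (σ√T) = (ln(59.7/57.47) + (0.0278+0.1382²/2)·2.0368) / 0.197234 = (0.038069 + 0.076074) / 0.197234 = 0.578716
d₂ = d₁ − σ√T = 0.578716 − 0.197234 = 0.381482
e^{−rT} = 0.944950
N(d₁) = 0.718610,  N(d₂) = 0.648577
price = S·N(d₁) − K·e^{−rT}·N(d₂) = 42.900999 − 35.221822 = 7.679177
[KLM call K=47.86]
σ√T = 0.4558·√1.6776 = 0.590362
d₁ = (ln(S/K) + (r+σ²/2)T) / (σ√T) = (ln(43.63/47.86) + (0.0278+0.4558²/2)·1.6776) / 0.590362 = (-0.092535 + 0.220901) / 0.590362 = 0.217436
d₂ = d₁ − σ√T = 0.217436 − 0.590362 = -0.372926
e^{−rT} = 0.954434
N(d₁) = 0.586066,  N(d₂) = 0.354602
price = S·N(d₁) − K·e^{−rT}·N(d₂) = 25.570045 − 16.197916 = 9.372129

price(RST call K=57.47) = 7.679177
price(KLM call K=47.86) = 9.372129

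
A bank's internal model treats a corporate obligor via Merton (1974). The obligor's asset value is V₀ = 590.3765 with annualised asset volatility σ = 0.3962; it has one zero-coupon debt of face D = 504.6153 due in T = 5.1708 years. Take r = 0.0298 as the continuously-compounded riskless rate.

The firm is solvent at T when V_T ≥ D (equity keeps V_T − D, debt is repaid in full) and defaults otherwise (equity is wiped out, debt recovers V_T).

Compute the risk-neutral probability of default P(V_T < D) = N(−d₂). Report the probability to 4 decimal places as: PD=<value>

Equity is a call on the firm's assets struck at D = 504.6153:
d₁ = [ln(V₀/D) + (r + σ²/2)T] / (σ√T)
   = [ln(590.3765/504.6153) + (0.0298 + 0.5·0.3962²)·5.1708] / (0.3962·√5.1708)
   = [0.156964 + 0.559932] / 0.900935 = 0.795724
d₂ = d₁ − σ√T = 0.795724 − 0.900935 = -0.105210
risk-neutral PD = N(−d₂) = N(0.105210) = 0.541896

PD=0.5419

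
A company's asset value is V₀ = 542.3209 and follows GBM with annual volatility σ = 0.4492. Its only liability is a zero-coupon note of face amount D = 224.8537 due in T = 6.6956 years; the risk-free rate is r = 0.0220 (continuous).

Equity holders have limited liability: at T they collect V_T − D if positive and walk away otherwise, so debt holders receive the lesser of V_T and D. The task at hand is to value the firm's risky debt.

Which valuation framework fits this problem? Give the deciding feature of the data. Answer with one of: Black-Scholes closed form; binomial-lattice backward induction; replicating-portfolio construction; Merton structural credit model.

Key observation: assets follow a GBM and default happens iff V_T < 224.8537; valuing claims on that split (equity as a call, risky debt as the residual) is the structural model's definition.

framework: Merton structural credit model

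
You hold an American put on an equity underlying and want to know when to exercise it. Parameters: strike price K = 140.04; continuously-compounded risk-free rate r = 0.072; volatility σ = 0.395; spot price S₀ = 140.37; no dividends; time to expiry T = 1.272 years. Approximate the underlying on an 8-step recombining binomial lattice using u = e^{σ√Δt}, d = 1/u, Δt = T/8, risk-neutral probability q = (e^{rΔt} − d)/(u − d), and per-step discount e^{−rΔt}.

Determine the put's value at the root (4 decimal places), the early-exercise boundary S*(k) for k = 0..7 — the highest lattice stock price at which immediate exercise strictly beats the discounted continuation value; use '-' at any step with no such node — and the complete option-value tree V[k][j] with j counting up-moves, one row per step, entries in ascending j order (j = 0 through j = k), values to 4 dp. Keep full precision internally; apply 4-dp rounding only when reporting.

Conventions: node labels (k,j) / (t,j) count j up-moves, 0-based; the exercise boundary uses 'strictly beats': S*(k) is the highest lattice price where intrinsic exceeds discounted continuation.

price = 18.9537
boundary = - - - 87.5111 74.7583 87.5111 102.4393 119.9142
tree:
18.9537
27.5510 10.6952
38.7576 16.8519 4.7145
52.5289 25.7236 8.2672 1.2296
65.2817 37.7196 14.1837 2.4733 0.0000
76.1761 52.5289 23.6114 4.9747 0.0000 0.0000
85.4828 65.2817 37.6007 10.0060 0.0000 0.0000 0.0000
93.4333 76.1761 52.5289 20.1258 0.0000 0.0000 0.0000 0.0000
100.2252 85.4828 65.2817 37.6007 0.0000 0.0000 0.0000 0.0000 0.0000

Δt=0.15900, u=1.17059, d=0.85427, q=0.49710, disc=e^(-rΔt)=0.98862
k=8 terminal: V=max(K-S,0) → 100.2252 85.4828 65.2817 37.6007 0.0000 0.0000 0.0000 0.0000 0.0000
k=7: j=0 S=46.6067 intr=93.4333 cont=91.8393 V=93.4333[EX]; j=1 S=63.8639 intr=76.1761 cont=74.5821 V=76.1761[EX]; j=2 S=87.5111 intr=52.5289 cont=50.9349 V=52.5289[EX]; j=3 S=119.9142 intr=20.1258 cont=18.6940 V=20.1258[EX]; j=4 S=164.3153 intr=0.0000 cont=0.0000 V=0.0000[hold]; j=5 S=225.1571 intr=0.0000 cont=0.0000 V=0.0000[hold]; j=6 S=308.5269 intr=0.0000 cont=0.0000 V=0.0000[hold]; j=7 S=422.7665 intr=0.0000 cont=0.0000 V=0.0000[hold]  S*(7)=119.9142
k=6: j=0 S=54.5572 intr=85.4828 cont=83.8888 V=85.4828[EX]; j=1 S=74.7583 intr=65.2817 cont=63.6877 V=65.2817[EX]; j=2 S=102.4393 intr=37.6007 cont=36.0066 V=37.6007[EX]; j=3 S=140.3700 intr=0.0000 cont=10.0060 V=10.0060[hold]; j=4 S=192.3454 intr=0.0000 cont=0.0000 V=0.0000[hold]; j=5 S=263.5660 intr=0.0000 cont=0.0000 V=0.0000[hold]; j=6 S=361.1577 intr=0.0000 cont=0.0000 V=0.0000[hold]  S*(6)=102.4393
k=5: j=0 S=63.8639 intr=76.1761 cont=74.5821 V=76.1761[EX]; j=1 S=87.5111 intr=52.5289 cont=50.9349 V=52.5289[EX]; j=2 S=119.9142 intr=20.1258 cont=23.6114 V=23.6114[hold]; j=3 S=164.3153 intr=0.0000 cont=4.9747 V=4.9747[hold]; j=4 S=225.1571 intr=0.0000 cont=0.0000 V=0.0000[hold]; j=5 S=308.5269 intr=0.0000 cont=0.0000 V=0.0000[hold]  S*(5)=87.5111
k=4: j=0 S=74.7583 intr=65.2817 cont=63.6877 V=65.2817[EX]; j=1 S=102.4393 intr=37.6007 cont=37.7196 V=37.7196[hold]; j=2 S=140.3700 intr=0.0000 cont=14.1837 V=14.1837[hold]; j=3 S=192.3454 intr=0.0000 cont=2.4733 V=2.4733[hold]; j=4 S=263.5660 intr=0.0000 cont=0.0000 V=0.0000[hold]  S*(4)=74.7583
k=3: j=0 S=87.5111 intr=52.5289 cont=50.9933 V=52.5289[EX]; j=1 S=119.9142 intr=20.1258 cont=25.7236 V=25.7236[hold]; j=2 S=164.3153 intr=0.0000 cont=8.2672 V=8.2672[hold]; j=3 S=225.1571 intr=0.0000 cont=1.2296 V=1.2296[hold]  S*(3)=87.5111
k=2: j=0 S=102.4393 intr=37.6007 cont=38.7576 V=38.7576[hold]; j=1 S=140.3700 intr=0.0000 cont=16.8519 V=16.8519[hold]; j=2 S=192.3454 intr=0.0000 cont=4.7145 V=4.7145[hold]  S*(2)=-
k=1: j=0 S=119.9142 intr=20.1258 cont=27.5510 V=27.5510[hold]; j=1 S=164.3153 intr=0.0000 cont=10.6952 V=10.6952[hold]  S*(1)=-
k=0: j=0 S=140.3700 intr=0.0000 cont=18.9537 V=18.9537[hold]  S*(0)=-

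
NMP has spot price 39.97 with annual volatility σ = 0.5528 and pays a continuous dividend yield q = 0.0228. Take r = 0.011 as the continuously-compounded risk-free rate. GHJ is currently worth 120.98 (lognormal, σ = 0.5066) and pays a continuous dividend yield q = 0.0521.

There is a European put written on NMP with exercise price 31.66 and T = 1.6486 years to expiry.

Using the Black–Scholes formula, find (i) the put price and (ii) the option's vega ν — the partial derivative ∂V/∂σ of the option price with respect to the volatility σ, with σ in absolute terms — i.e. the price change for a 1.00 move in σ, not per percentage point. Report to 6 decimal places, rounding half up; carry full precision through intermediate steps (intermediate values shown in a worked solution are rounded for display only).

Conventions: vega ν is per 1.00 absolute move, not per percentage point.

price = 6.360836
ν = 15.902721

σ√T = 0.5528·√1.6486 = 0.709783
d₁ = (ln(S/K) + (r−q+σ²/2)T) / (σ√T) = (ln(39.97/31.66) + (0.011−0.0228+0.5528²/2)·1.6486) / 0.709783 = (0.233075 + 0.232443) / 0.709783 = 0.655859
d₂ = d₁ − σ√T = 0.655859 − 0.709783 = -0.053924
e^{−rT} = 0.982029
e^{−qT} = 0.963110
N(−d₁) = 0.255957,  N(−d₂) = 0.521502
Put price V = K·e^{−rT}·N(−d₂) − S·e^{−qT}·N(−d₁) = 16.214042 − 9.853206 = 6.360836
φ(d₁) = (1/√(2π))·e^{−d₁²/2} = 0.321739
ν = S·e^{−qT}·φ(d₁)·√T = 15.902721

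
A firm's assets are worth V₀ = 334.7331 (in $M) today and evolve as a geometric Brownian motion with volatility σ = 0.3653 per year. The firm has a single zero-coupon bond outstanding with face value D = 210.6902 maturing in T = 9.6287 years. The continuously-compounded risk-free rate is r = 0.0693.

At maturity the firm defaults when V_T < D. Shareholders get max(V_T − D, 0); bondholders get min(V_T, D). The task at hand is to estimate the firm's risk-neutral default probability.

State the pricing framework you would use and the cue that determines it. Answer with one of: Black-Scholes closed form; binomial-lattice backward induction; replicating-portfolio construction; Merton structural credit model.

Key observation: assets follow a GBM and default happens iff V_T < 210.6902; valuing claims on that split (equity as a call, risky debt as the residual) is the structural model's definition.

framework: Merton structural credit model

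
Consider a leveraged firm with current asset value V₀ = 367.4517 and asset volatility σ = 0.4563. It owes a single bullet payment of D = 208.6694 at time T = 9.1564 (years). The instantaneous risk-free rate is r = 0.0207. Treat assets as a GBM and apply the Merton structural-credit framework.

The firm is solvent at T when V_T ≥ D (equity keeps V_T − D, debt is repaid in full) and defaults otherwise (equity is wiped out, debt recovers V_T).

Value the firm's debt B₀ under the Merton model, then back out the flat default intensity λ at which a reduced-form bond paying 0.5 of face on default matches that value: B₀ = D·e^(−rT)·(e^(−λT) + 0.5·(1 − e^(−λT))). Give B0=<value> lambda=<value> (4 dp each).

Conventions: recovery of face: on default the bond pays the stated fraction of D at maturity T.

With assets at 367.4517 and a single debt payment of 208.6694 at 9.1564 years:
d₁ = [ln(V₀/D) + (r + σ²/2)T] / (σ√T)
   = [ln(367.4517/208.6694) + (0.0207 + 0.5·0.4563²)·9.1564] / (0.4563·√9.1564)
   = [0.565841 + 1.142763] / 1.380743 = 1.237452
d₂ = d₁ − σ√T = 1.237452 − 1.380743 = -0.143291
N(d₁) = 0.892040,  N(d₂) = 0.443030,  e^(−rT) = 0.827342
E₀ = V₀·N(d₁) − D·e^(−rT)·N(d₂)
   = 367.4517·0.892040 − 208.6694·0.827342·0.443030 = 251.296610
B₀ = V₀ − E₀ = 367.4517 − 251.296610 = 116.155090
e^(−λT) = (B₀·e^(rT)/D − 0.5)/(1 − 0.5) = (116.1551·1.208690/208.6694 − 0.5)/0.5 = 0.34562669
λ = −ln(0.34562669)/9.1564 = 0.116028

B0=116.1551 lambda=0.1160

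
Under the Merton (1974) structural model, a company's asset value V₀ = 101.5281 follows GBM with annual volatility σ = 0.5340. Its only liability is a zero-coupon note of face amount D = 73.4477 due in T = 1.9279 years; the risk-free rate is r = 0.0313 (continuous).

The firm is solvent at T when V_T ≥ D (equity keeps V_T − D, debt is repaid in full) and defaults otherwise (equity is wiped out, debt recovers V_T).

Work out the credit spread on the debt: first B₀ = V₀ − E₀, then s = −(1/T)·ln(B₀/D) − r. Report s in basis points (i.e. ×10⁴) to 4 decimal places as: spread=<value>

Apply the equity-as-call identities (strike 73.4477, horizon 1.9279 years):
d₁ = [ln(V₀/D) + (r + σ²/2)T] / (σ√T)
   = [ln(101.5281/73.4477) + (0.0313 + 0.5·0.5340²)·1.9279] / (0.5340·√1.9279)
   = [0.323762 + 0.335219] / 0.741453 = 0.888771
d₂ = d₁ − σ√T = 0.888771 − 0.741453 = 0.147318
N(d₁) = 0.812937,  N(d₂) = 0.558559,  e^(−rT) = 0.941441
E₀ = V₀·N(d₁) − D·e^(−rT)·N(d₂)
   = 101.5281·0.812937 − 73.4477·0.941441·0.558559 = 43.913391
B₀ = V₀ − E₀ = 101.5281 − 43.913391 = 57.614709
spread = −(1/T)·ln(B₀/D) − r = −(1/1.9279)·ln(57.614709/73.4477) − 0.0313 = 0.09463790
in basis points: 0.09463790 × 10⁴ = 946.3790 bp

spread=946.3790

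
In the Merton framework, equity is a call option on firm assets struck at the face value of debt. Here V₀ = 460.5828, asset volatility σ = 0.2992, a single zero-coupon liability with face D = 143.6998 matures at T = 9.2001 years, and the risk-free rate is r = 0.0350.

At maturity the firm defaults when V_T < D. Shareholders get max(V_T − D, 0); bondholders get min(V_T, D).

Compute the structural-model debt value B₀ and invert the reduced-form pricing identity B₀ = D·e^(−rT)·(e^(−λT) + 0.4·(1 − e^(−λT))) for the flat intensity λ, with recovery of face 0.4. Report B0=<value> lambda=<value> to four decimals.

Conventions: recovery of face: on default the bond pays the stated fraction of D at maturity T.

B0=100.2301 lambda=0.0070

Apply the equity-as-call identities (strike 143.6998, horizon 9.2001 years):
d₁ = [ln(V₀/D) + (r + σ²/2)T] / (σ√T)
   = [ln(460.5828/143.6998) + (0.0350 + 0.5·0.2992²)·9.2001] / (0.2992·√9.2001)
   = [1.164766 + 0.733803] / 0.907523 = 2.092033
d₂ = d₁ − σ√T = 2.092033 − 0.907523 = 1.184510
N(d₁) = 0.981782,  N(d₂) = 0.881894,  e^(−rT) = 0.724696
E₀ = V₀·N(d₁) − D·e^(−rT)·N(d₂)
   = 460.5828·0.981782 − 143.6998·0.724696·0.881894 = 360.352748
B₀ = V₀ − E₀ = 460.5828 − 360.352748 = 100.230052
e^(−λT) = (B₀·e^(rT)/D − 0.4)/(1 − 0.4) = (100.2301·1.379890/143.6998 − 0.4)/0.6 = 0.93744683
λ = −ln(0.93744683)/9.2001 = 0.007021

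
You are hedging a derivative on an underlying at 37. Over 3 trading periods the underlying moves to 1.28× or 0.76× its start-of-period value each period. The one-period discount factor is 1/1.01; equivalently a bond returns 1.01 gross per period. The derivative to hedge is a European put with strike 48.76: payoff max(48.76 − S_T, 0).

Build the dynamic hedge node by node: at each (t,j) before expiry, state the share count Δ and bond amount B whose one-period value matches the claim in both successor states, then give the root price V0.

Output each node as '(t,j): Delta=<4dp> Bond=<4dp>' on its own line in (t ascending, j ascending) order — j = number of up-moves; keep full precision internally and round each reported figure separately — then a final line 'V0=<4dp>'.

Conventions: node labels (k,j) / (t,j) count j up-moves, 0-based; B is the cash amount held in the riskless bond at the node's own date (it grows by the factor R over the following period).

Risk-neutral probability p* = (R−d)/(u−d) = (1.01−0.76)/(1.28−0.76) = 0.4808.
Terminal payoffs: V(3,0)=32.5179, V(3,1)=21.4049, V(3,2)=2.6882, V(3,3)=0.0000
(2,0): S=21.3712. Δ = (V_up−V_dn)/(S_up−S_dn) = (21.4049−32.5179)/(27.3551−16.2421) = -1.0000. V = [p*·21.4049 + (1−p*)·32.5179]/1.01 = 26.9060. B = V − Δ·S = 48.2772.
(2,1): S=35.9936. Δ = (V_up−V_dn)/(S_up−S_dn) = (2.6882−21.4049)/(46.0718−27.3551) = -1.0000. V = [p*·2.6882 + (1−p*)·21.4049]/1.01 = 12.2836. B = V − Δ·S = 48.2772.
(2,2): S=60.6208. Δ = (V_up−V_dn)/(S_up−S_dn) = (0.0000−2.6882)/(77.5946−46.0718) = -0.0853. V = [p*·0.0000 + (1−p*)·2.6882]/1.01 = 1.3820. B = V − Δ·S = 6.5516.
(1,0): S=28.1200. Δ = (V_up−V_dn)/(S_up−S_dn) = (12.2836−26.9060)/(35.9936−21.3712) = -1.0000. V = [p*·12.2836 + (1−p*)·26.9060]/1.01 = 19.6792. B = V − Δ·S = 47.7992.
(1,1): S=47.3600. Δ = (V_up−V_dn)/(S_up−S_dn) = (1.3820−12.2836)/(60.6208−35.9936) = -0.4427. V = [p*·1.3820 + (1−p*)·12.2836]/1.01 = 6.9727. B = V − Δ·S = 27.9374.
(0,0): S=37.0000. Δ = (V_up−V_dn)/(S_up−S_dn) = (6.9727−19.6792)/(47.3600−28.1200) = -0.6604. V = [p*·6.9727 + (1−p*)·19.6792]/1.01 = 13.4360. B = V − Δ·S = 37.8716.
Check: Δ(0,0)·S0 + B(0,0) = 13.4360 = V0.

(0,0): Delta=-0.6604 Bond=37.8716
(1,0): Delta=-1.0000 Bond=47.7992
(1,1): Delta=-0.4427 Bond=27.9374
(2,0): Delta=-1.0000 Bond=48.2772
(2,1): Delta=-1.0000 Bond=48.2772
(2,2): Delta=-0.0853 Bond=6.5516
V0=13.4360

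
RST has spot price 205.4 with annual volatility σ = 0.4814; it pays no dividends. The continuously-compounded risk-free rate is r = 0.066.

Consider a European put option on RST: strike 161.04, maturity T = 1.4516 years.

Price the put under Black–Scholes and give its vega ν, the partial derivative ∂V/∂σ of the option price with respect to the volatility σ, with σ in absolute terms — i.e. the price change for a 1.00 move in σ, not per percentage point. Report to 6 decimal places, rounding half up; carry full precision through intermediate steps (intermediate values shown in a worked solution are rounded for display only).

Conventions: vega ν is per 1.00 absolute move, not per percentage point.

price = 17.001787
ν = 67.344807

σ√T = 0.4814·√1.4516 = 0.580002
d₁ = (ln(S/K) + (r+σ²/2)T) / (σ√T) = (ln(205.4/161.04) + (0.066+0.4814²/2)·1.4516) / 0.580002 = (0.243307 + 0.264007) / 0.580002 = 0.874675
d₂ = d₁ − σ√T = 0.874675 − 0.580002 = 0.294673
e^{−rT} = 0.908641
N(−d₁) = 0.190875,  N(−d₂) = 0.384122
Put price V = K·e^{−rT}·N(−d₂) − S·N(−d₁) = 56.207591 − 39.205804 = 17.001787
φ(d₁) = (1/√(2π))·e^{−d₁²/2} = 0.272132
ν = S·φ(d₁)·√T = 67.344807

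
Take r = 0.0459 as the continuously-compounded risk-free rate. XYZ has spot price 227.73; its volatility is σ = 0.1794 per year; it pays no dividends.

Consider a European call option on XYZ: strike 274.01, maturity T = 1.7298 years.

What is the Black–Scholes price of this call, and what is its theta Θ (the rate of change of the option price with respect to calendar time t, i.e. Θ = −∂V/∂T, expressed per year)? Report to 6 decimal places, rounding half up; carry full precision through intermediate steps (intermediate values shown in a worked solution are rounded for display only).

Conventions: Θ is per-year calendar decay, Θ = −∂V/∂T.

σ√T = 0.1794·√1.7298 = 0.235950
d₁ = (ln(S/K) + (r+σ²/2)T) / (σ√T) = (ln(227.73/274.01) + (0.0459+0.1794²/2)·1.7298) / 0.235950 = (-0.185004 + 0.107234) / 0.235950 = -0.329603
d₂ = d₁ − σ√T = -0.329603 − 0.235950 = -0.565553
e^{−rT} = 0.923672
N(d₁) = 0.370850,  N(d₂) = 0.285849
Call price V = S·N(d₁) − K·e^{−rT}·N(d₂) = 84.453697 − 72.347061 = 12.106636
φ(d₁) = (1/√(2π))·e^{−d₁²/2} = 0.377850
Θ = −S·φ(d₁)·σ/(2√T) − r·K·e^{−rT}·N(d₂) = −5.868598 − 3.320730 = -9.189328

price = 12.106636
Θ = -9.189328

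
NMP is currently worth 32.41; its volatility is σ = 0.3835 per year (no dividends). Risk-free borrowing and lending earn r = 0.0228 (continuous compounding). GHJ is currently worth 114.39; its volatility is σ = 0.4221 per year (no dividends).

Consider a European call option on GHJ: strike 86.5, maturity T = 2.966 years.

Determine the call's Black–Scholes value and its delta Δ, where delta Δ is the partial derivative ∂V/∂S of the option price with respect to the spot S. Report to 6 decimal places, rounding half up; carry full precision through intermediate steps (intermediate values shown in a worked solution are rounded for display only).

price = 47.399591
Δ = 0.799810

σ√T = 0.4221·√2.966 = 0.726944
d₁ = (ln(S/K) + (r+σ²/2)T) / (σ√T) = (ln(114.39/86.5) + (0.0228+0.4221²/2)·2.966) / 0.726944 = (0.279469 + 0.331849) / 0.726944 = 0.840942
d₂ = d₁ − σ√T = 0.840942 − 0.726944 = 0.113998
e^{−rT} = 0.934611
N(d₁) = 0.799810,  N(d₂) = 0.545380
Call price V = S·N(d₁) − K·e^{−rT}·N(d₂) = 91.490246 − 44.090655 = 47.399591
Δ = N(d₁) = 0.799810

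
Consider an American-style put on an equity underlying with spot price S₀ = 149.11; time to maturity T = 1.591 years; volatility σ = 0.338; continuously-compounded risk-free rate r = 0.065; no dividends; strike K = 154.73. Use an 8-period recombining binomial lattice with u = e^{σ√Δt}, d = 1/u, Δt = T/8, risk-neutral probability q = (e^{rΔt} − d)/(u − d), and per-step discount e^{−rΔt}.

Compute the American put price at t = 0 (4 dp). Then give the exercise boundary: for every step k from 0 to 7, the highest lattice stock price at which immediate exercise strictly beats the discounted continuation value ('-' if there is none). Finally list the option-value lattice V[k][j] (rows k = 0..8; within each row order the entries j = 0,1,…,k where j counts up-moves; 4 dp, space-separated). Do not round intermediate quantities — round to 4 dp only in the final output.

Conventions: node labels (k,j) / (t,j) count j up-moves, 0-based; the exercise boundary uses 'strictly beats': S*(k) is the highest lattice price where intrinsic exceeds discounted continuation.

price = 22.0830
boundary = - - - 94.8680 110.3017 94.8680 110.3017 128.2462
tree:
22.0830
31.8669 13.0762
44.5040 20.3194 6.3239
59.8620 30.6189 10.7625 2.1426
73.1361 44.4283 17.8920 4.0619 0.3194
84.5529 59.8620 28.8269 7.6506 0.6542 0.0000
94.3722 73.1361 44.4283 14.3001 1.3398 0.0000 0.0000
102.8176 84.5529 59.8620 26.4838 2.7440 0.0000 0.0000 0.0000
110.0813 94.3722 73.1361 44.4283 5.6200 0.0000 0.0000 0.0000 0.0000

Δt=0.19887, u=1.16269, d=0.86008, q=0.50538, disc=e^(-rΔt)=0.98716
k=8 terminal: V=max(K-S,0) → 110.0813 94.3722 73.1361 44.4283 5.6200 0.0000 0.0000 0.0000 0.0000
k=7: j=0 S=51.9124 intr=102.8176 cont=100.8303 V=102.8176[EX]; j=1 S=70.1771 intr=84.5529 cont=82.5656 V=84.5529[EX]; j=2 S=94.8680 intr=59.8620 cont=57.8747 V=59.8620[EX]; j=3 S=128.2462 intr=26.4838 cont=24.4965 V=26.4838[EX]; j=4 S=173.3680 intr=0.0000 cont=2.7440 V=2.7440[hold]; j=5 S=234.3655 intr=0.0000 cont=0.0000 V=0.0000[hold]; j=6 S=316.8241 intr=0.0000 cont=0.0000 V=0.0000[hold]; j=7 S=428.2947 intr=0.0000 cont=0.0000 V=0.0000[hold]  S*(7)=128.2462
k=6: j=0 S=60.3578 intr=94.3722 cont=92.3849 V=94.3722[EX]; j=1 S=81.5939 intr=73.1361 cont=71.1488 V=73.1361[EX]; j=2 S=110.3017 intr=44.4283 cont=42.4410 V=44.4283[EX]; j=3 S=149.1100 intr=5.6200 cont=14.3001 V=14.3001[hold]; j=4 S=201.5725 intr=0.0000 cont=1.3398 V=1.3398[hold]; j=5 S=272.4933 intr=0.0000 cont=0.0000 V=0.0000[hold]; j=6 S=368.3668 intr=0.0000 cont=0.0000 V=0.0000[hold]  S*(6)=110.3017
k=5: j=0 S=70.1771 intr=84.5529 cont=82.5656 V=84.5529[EX]; j=1 S=94.8680 intr=59.8620 cont=57.8747 V=59.8620[EX]; j=2 S=128.2462 intr=26.4838 cont=28.8269 V=28.8269[hold]; j=3 S=173.3680 intr=0.0000 cont=7.6506 V=7.6506[hold]; j=4 S=234.3655 intr=0.0000 cont=0.6542 V=0.6542[hold]; j=5 S=316.8241 intr=0.0000 cont=0.0000 V=0.0000[hold]  S*(5)=94.8680
k=4: j=0 S=81.5939 intr=73.1361 cont=71.1488 V=73.1361[EX]; j=1 S=110.3017 intr=44.4283 cont=43.6100 V=44.4283[EX]; j=2 S=149.1100 intr=5.6200 cont=17.8920 V=17.8920[hold]; j=3 S=201.5725 intr=0.0000 cont=4.0619 V=4.0619[hold]; j=4 S=272.4933 intr=0.0000 cont=0.3194 V=0.3194[hold]  S*(4)=110.3017
k=3: j=0 S=94.8680 intr=59.8620 cont=57.8747 V=59.8620[EX]; j=1 S=128.2462 intr=26.4838 cont=30.6189 V=30.6189[hold]; j=2 S=173.3680 intr=0.0000 cont=10.7625 V=10.7625[hold]; j=3 S=234.3655 intr=0.0000 cont=2.1426 V=2.1426[hold]  S*(3)=94.8680
k=2: j=0 S=110.3017 intr=44.4283 cont=44.5040 V=44.5040[hold]; j=1 S=149.1100 intr=5.6200 cont=20.3194 V=20.3194[hold]; j=2 S=201.5725 intr=0.0000 cont=6.3239 V=6.3239[hold]  S*(2)=-
k=1: j=0 S=128.2462 intr=26.4838 cont=31.8669 V=31.8669[hold]; j=1 S=173.3680 intr=0.0000 cont=13.0762 V=13.0762[hold]  S*(1)=-
k=0: j=0 S=149.1100 intr=5.6200 cont=22.0830 V=22.0830[hold]  S*(0)=-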